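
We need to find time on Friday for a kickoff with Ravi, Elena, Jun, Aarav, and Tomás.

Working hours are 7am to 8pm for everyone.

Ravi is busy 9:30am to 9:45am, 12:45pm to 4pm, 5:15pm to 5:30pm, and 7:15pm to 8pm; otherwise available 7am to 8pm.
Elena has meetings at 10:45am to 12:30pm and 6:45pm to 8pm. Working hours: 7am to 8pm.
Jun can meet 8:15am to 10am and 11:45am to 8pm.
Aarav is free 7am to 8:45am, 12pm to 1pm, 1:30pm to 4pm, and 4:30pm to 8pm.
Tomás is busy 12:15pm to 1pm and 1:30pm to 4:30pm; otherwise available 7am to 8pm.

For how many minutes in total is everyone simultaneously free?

150 minutes

Ravi free within 07:00–20:00: 07:00–09:30, 09:45–12:45, 16:00–17:15, 17:30–19:15.
Elena free within 07:00–20:00: 07:00–10:45, 12:30–18:45.
Tomás free within 07:00–20:00: 07:00–12:15, 13:00–13:30, 16:30–20:00.
Ravi ∩ Elena: 07:00–09:30, 09:45–10:45, 12:30–12:45, 16:00–17:15, 17:30–18:45.
Ravi ∩ Elena ∩ Jun: 08:15–09:30, 09:45–10:00, 12:30–12:45, 16:00–17:15, 17:30–18:45.
Ravi ∩ Elena ∩ Jun ∩ Aarav: 08:15–08:45, 12:30–12:45, 16:30–17:15, 17:30–18:45.
Ravi ∩ Elena ∩ Jun ∩ Aarav ∩ Tomás: 08:15–08:45, 16:30–17:15, 17:30–18:45.
Total common minutes: 30 + 45 + 75 = 150.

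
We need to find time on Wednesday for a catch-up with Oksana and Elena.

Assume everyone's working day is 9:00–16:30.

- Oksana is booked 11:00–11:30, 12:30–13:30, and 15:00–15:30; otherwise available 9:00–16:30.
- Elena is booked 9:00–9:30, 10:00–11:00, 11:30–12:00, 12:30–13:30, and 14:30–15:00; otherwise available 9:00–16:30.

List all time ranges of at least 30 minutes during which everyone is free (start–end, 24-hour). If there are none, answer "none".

Oksana free within 09:00–16:30: 09:00–11:00, 11:30–12:30, 13:30–15:00, 15:30–16:30.
Elena free within 09:00–16:30: 09:30–10:00, 11:00–11:30, 12:00–12:30, 13:30–14:30, 15:00–16:30.
Oksana ∩ Elena: 09:30–10:00, 12:00–12:30, 13:30–14:30, 15:30–16:30.
Windows ≥ 30 min: 09:30–10:00, 12:00–12:30, 13:30–14:30, 15:30–16:30.

09:30–10:00, 12:00–12:30, 13:30–14:30, 15:30–16:30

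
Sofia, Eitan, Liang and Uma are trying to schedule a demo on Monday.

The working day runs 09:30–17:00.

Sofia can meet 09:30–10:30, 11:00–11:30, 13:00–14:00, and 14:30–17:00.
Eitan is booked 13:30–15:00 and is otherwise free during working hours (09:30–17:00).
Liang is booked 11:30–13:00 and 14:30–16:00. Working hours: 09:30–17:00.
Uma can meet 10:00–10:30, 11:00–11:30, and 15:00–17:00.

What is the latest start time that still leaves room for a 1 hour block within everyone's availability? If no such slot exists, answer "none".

Eitan free within 09:30–17:00: 09:30–13:30, 15:00–17:00.
Liang free within 09:30–17:00: 09:30–11:30, 13:00–14:30, 16:00–17:00.
Sofia ∩ Eitan: 09:30–10:30, 11:00–11:30, 13:00–13:30, 15:00–17:00.
Sofia ∩ Eitan ∩ Liang: 09:30–10:30, 11:00–11:30, 13:00–13:30, 16:00–17:00.
Sofia ∩ Eitan ∩ Liang ∩ Uma: 10:00–10:30, 11:00–11:30, 16:00–17:00.
Windows ≥ 60 min: 16:00–17:00.
Latest start in the last window 16:00–17:00 is 17:00 − 60 min = 16:00.

16:00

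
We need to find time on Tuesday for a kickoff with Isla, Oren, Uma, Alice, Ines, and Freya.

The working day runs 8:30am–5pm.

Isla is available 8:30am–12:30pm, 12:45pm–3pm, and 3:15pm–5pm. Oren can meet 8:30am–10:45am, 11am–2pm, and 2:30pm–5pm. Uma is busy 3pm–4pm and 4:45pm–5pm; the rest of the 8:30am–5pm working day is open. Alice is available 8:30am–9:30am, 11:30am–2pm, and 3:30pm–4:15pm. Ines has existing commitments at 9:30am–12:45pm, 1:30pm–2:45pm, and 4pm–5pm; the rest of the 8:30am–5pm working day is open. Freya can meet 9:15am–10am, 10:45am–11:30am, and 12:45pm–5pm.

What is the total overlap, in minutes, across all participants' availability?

60 minutes

Uma free within 08:30–17:00: 08:30–15:00, 16:00–16:45.
Ines free within 08:30–17:00: 08:30–09:30, 12:45–13:30, 14:45–16:00.
Isla ∩ Oren: 08:30–10:45, 11:00–12:30, 12:45–14:00, 14:30–15:00, 15:15–17:00.
Isla ∩ Oren ∩ Uma: 08:30–10:45, 11:00–12:30, 12:45–14:00, 14:30–15:00, 16:00–16:45.
Isla ∩ Oren ∩ Uma ∩ Alice: 08:30–09:30, 11:30–12:30, 12:45–14:00, 16:00–16:15.
Isla ∩ Oren ∩ Uma ∩ Alice ∩ Ines: 08:30–09:30, 12:45–13:30.
Isla ∩ Oren ∩ Uma ∩ Alice ∩ Ines ∩ Freya: 09:15–09:30, 12:45–13:30.
Total common minutes: 15 + 45 = 60.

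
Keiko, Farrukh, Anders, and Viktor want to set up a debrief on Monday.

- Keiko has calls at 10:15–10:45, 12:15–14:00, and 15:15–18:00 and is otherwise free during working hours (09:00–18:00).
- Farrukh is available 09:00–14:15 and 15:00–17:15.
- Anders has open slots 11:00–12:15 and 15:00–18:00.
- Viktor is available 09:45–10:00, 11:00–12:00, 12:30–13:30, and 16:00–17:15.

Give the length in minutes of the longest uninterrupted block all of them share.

Keiko free within 09:00–18:00: 09:00–10:15, 10:45–12:15, 14:00–15:15.
Keiko ∩ Farrukh: 09:00–10:15, 10:45–12:15, 14:00–14:15, 15:00–15:15.
Keiko ∩ Farrukh ∩ Anders: 11:00–12:15, 15:00–15:15.
Keiko ∩ Farrukh ∩ Anders ∩ Viktor: 11:00–12:00.
Single common window of 60 minutes.

60 minutes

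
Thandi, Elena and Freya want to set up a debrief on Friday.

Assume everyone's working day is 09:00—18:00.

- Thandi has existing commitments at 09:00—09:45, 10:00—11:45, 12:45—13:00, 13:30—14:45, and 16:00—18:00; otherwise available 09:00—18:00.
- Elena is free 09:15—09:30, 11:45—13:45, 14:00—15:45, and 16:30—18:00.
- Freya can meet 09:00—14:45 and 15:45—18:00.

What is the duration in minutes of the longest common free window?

60 minutes

Thandi free within 09:00–18:00: 09:45–10:00, 11:45–12:45, 13:00–13:30, 14:45–16:00.
Thandi ∩ Elena: 11:45–12:45, 13:00–13:30, 14:45–15:45.
Thandi ∩ Elena ∩ Freya: 11:45–12:45, 13:00–13:30.
Common window lengths: 60, 30 min; longest is 60.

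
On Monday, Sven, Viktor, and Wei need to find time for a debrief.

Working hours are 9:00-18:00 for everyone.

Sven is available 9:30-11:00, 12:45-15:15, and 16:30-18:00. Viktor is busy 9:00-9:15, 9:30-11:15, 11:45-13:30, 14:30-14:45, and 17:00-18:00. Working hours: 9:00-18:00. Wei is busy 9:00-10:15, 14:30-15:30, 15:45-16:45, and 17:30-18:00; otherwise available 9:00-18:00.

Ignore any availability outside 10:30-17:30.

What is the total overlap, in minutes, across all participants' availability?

75 minutes

Viktor free within 09:00–18:00: 09:15–09:30, 11:15–11:45, 13:30–14:30, 14:45–17:00.
Wei free within 09:00–18:00: 10:15–14:30, 15:30–15:45, 16:45–17:30.
Sven ∩ Viktor: 13:30–14:30, 14:45–15:15, 16:30–17:00.
Sven ∩ Viktor ∩ Wei: 13:30–14:30, 16:45–17:00.
Restricted to 10:30–17:30: 13:30–14:30, 16:45–17:00.
Total common minutes: 60 + 15 = 75.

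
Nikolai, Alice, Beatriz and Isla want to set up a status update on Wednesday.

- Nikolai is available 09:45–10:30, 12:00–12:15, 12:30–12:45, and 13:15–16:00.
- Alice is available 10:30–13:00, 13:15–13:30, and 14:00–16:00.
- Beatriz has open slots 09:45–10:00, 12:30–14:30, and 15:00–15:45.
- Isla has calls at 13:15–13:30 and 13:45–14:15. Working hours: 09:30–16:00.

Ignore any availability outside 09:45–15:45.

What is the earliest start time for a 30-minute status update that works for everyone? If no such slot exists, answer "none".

Isla free within 09:30–16:00: 09:30–13:15, 13:30–13:45, 14:15–16:00.
Nikolai ∩ Alice: 12:00–12:15, 12:30–12:45, 13:15–13:30, 14:00–16:00.
Nikolai ∩ Alice ∩ Beatriz: 12:30–12:45, 13:15–13:30, 14:00–14:30, 15:00–15:45.
Nikolai ∩ Alice ∩ Beatriz ∩ Isla: 12:30–12:45, 14:15–14:30, 15:00–15:45.
Restricted to 09:45–15:45: 12:30–12:45, 14:15–14:30, 15:00–15:45.
Windows ≥ 30 min: 15:00–15:45.
Earliest such window starts at 15:00.

15:00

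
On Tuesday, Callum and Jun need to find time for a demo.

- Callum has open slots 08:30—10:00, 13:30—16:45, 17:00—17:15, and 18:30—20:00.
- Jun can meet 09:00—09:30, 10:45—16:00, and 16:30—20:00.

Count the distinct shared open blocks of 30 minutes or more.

Callum ∩ Jun: 09:00–09:30, 13:30–16:00, 16:30–16:45, 17:00–17:15, 18:30–20:00.
Windows ≥ 30 min: 09:00–09:30, 13:30–16:00, 18:30–20:00.
That's 3 windows.

3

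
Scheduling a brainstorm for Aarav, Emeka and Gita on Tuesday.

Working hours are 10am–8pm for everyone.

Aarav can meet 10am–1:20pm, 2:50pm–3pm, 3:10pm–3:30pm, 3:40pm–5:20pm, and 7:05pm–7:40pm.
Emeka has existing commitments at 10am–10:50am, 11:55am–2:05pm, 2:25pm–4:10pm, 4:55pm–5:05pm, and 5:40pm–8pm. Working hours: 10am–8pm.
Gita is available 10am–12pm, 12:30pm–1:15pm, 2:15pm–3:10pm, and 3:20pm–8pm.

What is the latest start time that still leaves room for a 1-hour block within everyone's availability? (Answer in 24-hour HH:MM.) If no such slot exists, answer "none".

10:55

Emeka free within 10:00–20:00: 10:50–11:55, 14:05–14:25, 16:10–16:55, 17:05–17:40.
Aarav ∩ Emeka: 10:50–11:55, 16:10–16:55, 17:05–17:20.
Aarav ∩ Emeka ∩ Gita: 10:50–11:55, 16:10–16:55, 17:05–17:20.
Windows ≥ 60 min: 10:50–11:55.
Latest start in the last window 10:50–11:55 is 11:55 − 60 min = 10:55.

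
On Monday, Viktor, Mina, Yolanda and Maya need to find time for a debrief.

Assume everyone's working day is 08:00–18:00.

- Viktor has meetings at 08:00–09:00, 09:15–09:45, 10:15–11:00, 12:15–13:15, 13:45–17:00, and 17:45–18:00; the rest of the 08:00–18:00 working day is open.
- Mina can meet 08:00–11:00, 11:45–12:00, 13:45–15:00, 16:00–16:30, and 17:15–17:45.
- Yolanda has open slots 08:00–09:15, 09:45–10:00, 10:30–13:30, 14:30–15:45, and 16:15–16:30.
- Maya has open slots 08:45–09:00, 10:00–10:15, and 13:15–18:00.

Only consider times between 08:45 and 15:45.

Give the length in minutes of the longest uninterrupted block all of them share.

0 minutes

Viktor free within 08:00–18:00: 09:00–09:15, 09:45–10:15, 11:00–12:15, 13:15–13:45, 17:00–17:45.
Viktor ∩ Mina: 09:00–09:15, 09:45–10:15, 11:45–12:00, 17:15–17:45.
Viktor ∩ Mina ∩ Yolanda: 09:00–09:15, 09:45–10:00, 11:45–12:00.
Viktor ∩ Mina ∩ Yolanda ∩ Maya: (none).
Restricted to 08:45–15:45: (none).
No common window.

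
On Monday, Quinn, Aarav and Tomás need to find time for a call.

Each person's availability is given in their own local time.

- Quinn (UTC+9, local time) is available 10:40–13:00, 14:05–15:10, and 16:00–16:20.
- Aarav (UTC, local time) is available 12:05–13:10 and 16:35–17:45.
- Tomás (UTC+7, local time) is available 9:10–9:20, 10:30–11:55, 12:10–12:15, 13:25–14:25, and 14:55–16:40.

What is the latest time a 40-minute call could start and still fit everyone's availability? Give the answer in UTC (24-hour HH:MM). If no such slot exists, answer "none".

Quinn → UTC: 01:40–04:00, 05:05–06:10, 07:00–07:20.
Aarav → UTC: 12:05–13:10, 16:35–17:45.
Tomás → UTC: 02:10–02:20, 03:30–04:55, 05:10–05:15, 06:25–07:25, 07:55–09:40.
Quinn ∩ Aarav: (none).
Quinn ∩ Aarav ∩ Tomás: (none).
Windows ≥ 40 min: (none).

none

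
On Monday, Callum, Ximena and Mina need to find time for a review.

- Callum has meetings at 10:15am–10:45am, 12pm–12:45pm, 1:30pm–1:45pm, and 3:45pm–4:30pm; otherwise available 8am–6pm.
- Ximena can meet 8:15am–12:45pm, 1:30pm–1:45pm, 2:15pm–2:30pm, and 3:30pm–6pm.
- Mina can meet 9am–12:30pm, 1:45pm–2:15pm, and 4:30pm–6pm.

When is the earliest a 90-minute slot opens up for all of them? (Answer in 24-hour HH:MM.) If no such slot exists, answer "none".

16:30

Callum free within 08:00–18:00: 08:00–10:15, 10:45–12:00, 12:45–13:30, 13:45–15:45, 16:30–18:00.
Callum ∩ Ximena: 08:15–10:15, 10:45–12:00, 14:15–14:30, 15:30–15:45, 16:30–18:00.
Callum ∩ Ximena ∩ Mina: 09:00–10:15, 10:45–12:00, 16:30–18:00.
Windows ≥ 90 min: 16:30–18:00.
Earliest such window starts at 16:30.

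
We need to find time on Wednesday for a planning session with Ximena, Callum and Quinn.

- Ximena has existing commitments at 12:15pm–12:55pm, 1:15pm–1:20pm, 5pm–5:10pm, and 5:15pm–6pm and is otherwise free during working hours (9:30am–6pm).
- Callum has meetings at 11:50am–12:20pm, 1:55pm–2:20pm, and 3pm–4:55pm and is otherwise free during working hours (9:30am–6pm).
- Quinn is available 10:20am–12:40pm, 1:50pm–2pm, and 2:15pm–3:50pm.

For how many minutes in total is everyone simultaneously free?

Ximena free within 09:30–18:00: 09:30–12:15, 12:55–13:15, 13:20–17:00, 17:10–17:15.
Callum free within 09:30–18:00: 09:30–11:50, 12:20–13:55, 14:20–15:00, 16:55–18:00.
Ximena ∩ Callum: 09:30–11:50, 12:55–13:15, 13:20–13:55, 14:20–15:00, 16:55–17:00, 17:10–17:15.
Ximena ∩ Callum ∩ Quinn: 10:20–11:50, 13:50–13:55, 14:20–15:00.
Total common minutes: 90 + 5 + 40 = 135.

135 minutes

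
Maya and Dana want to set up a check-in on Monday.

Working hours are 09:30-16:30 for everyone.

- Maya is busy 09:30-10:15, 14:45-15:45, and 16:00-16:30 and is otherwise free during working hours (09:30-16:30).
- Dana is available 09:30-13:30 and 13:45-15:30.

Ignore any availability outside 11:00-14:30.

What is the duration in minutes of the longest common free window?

Maya free within 09:30–16:30: 10:15–14:45, 15:45–16:00.
Maya ∩ Dana: 10:15–13:30, 13:45–14:45.
Restricted to 11:00–14:30: 11:00–13:30, 13:45–14:30.
Common window lengths: 150, 45 min; longest is 150.

150 minutes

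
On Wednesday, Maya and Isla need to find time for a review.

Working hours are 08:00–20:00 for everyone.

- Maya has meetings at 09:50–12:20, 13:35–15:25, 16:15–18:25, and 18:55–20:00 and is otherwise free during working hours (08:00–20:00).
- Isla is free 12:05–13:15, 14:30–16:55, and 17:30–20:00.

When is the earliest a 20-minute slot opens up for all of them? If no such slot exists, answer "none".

12:20

Maya free within 08:00–20:00: 08:00–09:50, 12:20–13:35, 15:25–16:15, 18:25–18:55.
Maya ∩ Isla: 12:20–13:15, 15:25–16:15, 18:25–18:55.
Windows ≥ 20 min: 12:20–13:15, 15:25–16:15, 18:25–18:55.
Earliest such window starts at 12:20.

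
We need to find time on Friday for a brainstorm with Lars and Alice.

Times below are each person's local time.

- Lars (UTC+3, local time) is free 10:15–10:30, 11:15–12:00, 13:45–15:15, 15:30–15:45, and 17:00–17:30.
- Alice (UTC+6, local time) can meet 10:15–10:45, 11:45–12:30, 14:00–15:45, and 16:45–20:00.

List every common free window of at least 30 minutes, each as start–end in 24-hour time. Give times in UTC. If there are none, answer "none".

Lars → UTC: 07:15–07:30, 08:15–09:00, 10:45–12:15, 12:30–12:45, 14:00–14:30.
Alice → UTC: 04:15–04:45, 05:45–06:30, 08:00–09:45, 10:45–14:00.
Lars ∩ Alice: 08:15–09:00, 10:45–12:15, 12:30–12:45.
Windows ≥ 30 min: 08:15–09:00, 10:45–12:15.

08:15–09:00, 10:45–12:15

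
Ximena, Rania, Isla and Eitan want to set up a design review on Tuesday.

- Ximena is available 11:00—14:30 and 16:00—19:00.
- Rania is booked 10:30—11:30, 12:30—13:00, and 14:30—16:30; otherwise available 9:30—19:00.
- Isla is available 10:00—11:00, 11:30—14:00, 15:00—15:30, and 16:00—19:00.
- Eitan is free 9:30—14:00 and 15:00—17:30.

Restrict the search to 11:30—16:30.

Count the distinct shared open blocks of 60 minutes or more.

2

Rania free within 09:30–19:00: 09:30–10:30, 11:30–12:30, 13:00–14:30, 16:30–19:00.
Ximena ∩ Rania: 11:30–12:30, 13:00–14:30, 16:30–19:00.
Ximena ∩ Rania ∩ Isla: 11:30–12:30, 13:00–14:00, 16:30–19:00.
Ximena ∩ Rania ∩ Isla ∩ Eitan: 11:30–12:30, 13:00–14:00, 16:30–17:30.
Restricted to 11:30–16:30: 11:30–12:30, 13:00–14:00.
Windows ≥ 60 min: 11:30–12:30, 13:00–14:00.
That's 2 windows.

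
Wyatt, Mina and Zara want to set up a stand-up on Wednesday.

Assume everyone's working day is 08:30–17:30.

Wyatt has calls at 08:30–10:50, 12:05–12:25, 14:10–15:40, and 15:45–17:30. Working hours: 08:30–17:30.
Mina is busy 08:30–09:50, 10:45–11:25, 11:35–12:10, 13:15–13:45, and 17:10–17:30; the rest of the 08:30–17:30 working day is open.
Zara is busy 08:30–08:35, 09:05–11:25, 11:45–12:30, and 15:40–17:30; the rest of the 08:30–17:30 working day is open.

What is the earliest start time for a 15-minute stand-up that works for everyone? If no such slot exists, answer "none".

12:30

Wyatt free within 08:30–17:30: 10:50–12:05, 12:25–14:10, 15:40–15:45.
Mina free within 08:30–17:30: 09:50–10:45, 11:25–11:35, 12:10–13:15, 13:45–17:10.
Zara free within 08:30–17:30: 08:35–09:05, 11:25–11:45, 12:30–15:40.
Wyatt ∩ Mina: 11:25–11:35, 12:25–13:15, 13:45–14:10, 15:40–15:45.
Wyatt ∩ Mina ∩ Zara: 11:25–11:35, 12:30–13:15, 13:45–14:10.
Windows ≥ 15 min: 12:30–13:15, 13:45–14:10.
Earliest such window starts at 12:30.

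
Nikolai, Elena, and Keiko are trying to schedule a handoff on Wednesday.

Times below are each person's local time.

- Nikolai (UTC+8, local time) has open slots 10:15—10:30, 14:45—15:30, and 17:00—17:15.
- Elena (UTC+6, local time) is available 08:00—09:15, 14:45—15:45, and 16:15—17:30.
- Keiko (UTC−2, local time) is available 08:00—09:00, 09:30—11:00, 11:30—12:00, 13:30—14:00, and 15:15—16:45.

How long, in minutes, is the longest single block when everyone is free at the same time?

Nikolai → UTC: 02:15–02:30, 06:45–07:30, 09:00–09:15.
Elena → UTC: 02:00–03:15, 08:45–09:45, 10:15–11:30.
Keiko → UTC: 10:00–11:00, 11:30–13:00, 13:30–14:00, 15:30–16:00, 17:15–18:45.
Nikolai ∩ Elena: 02:15–02:30, 09:00–09:15.
Nikolai ∩ Elena ∩ Keiko: (none).
No common window.

0 minutes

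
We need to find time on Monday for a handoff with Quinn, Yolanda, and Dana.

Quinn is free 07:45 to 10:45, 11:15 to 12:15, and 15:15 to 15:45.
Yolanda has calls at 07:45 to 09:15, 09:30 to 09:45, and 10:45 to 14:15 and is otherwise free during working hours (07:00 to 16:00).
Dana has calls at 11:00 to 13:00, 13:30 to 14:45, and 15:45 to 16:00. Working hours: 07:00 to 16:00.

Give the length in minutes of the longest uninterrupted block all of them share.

60 minutes

Yolanda free within 07:00–16:00: 07:00–07:45, 09:15–09:30, 09:45–10:45, 14:15–16:00.
Dana free within 07:00–16:00: 07:00–11:00, 13:00–13:30, 14:45–15:45.
Quinn ∩ Yolanda: 09:15–09:30, 09:45–10:45, 15:15–15:45.
Quinn ∩ Yolanda ∩ Dana: 09:15–09:30, 09:45–10:45, 15:15–15:45.
Common window lengths: 15, 60, 30 min; longest is 60.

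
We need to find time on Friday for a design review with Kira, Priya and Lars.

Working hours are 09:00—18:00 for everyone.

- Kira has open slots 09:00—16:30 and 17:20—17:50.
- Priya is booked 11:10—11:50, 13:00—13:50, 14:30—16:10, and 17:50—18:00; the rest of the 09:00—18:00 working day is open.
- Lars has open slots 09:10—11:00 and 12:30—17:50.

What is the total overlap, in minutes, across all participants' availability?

Priya free within 09:00–18:00: 09:00–11:10, 11:50–13:00, 13:50–14:30, 16:10–17:50.
Kira ∩ Priya: 09:00–11:10, 11:50–13:00, 13:50–14:30, 16:10–16:30, 17:20–17:50.
Kira ∩ Priya ∩ Lars: 09:10–11:00, 12:30–13:00, 13:50–14:30, 16:10–16:30, 17:20–17:50.
Total common minutes: 110 + 30 + 40 + 20 + 30 = 230.

230 minutes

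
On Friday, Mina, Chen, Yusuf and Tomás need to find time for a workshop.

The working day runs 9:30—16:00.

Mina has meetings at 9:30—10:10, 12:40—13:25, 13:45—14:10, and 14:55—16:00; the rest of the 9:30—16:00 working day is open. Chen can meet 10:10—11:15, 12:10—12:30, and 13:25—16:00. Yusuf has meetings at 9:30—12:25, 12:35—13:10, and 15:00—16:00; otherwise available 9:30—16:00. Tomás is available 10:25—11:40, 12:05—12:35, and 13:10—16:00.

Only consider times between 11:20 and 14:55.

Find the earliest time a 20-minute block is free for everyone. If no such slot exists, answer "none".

13:25

Mina free within 09:30–16:00: 10:10–12:40, 13:25–13:45, 14:10–14:55.
Yusuf free within 09:30–16:00: 12:25–12:35, 13:10–15:00.
Mina ∩ Chen: 10:10–11:15, 12:10–12:30, 13:25–13:45, 14:10–14:55.
Mina ∩ Chen ∩ Yusuf: 12:25–12:30, 13:25–13:45, 14:10–14:55.
Mina ∩ Chen ∩ Yusuf ∩ Tomás: 12:25–12:30, 13:25–13:45, 14:10–14:55.
Restricted to 11:20–14:55: 12:25–12:30, 13:25–13:45, 14:10–14:55.
Windows ≥ 20 min: 13:25–13:45, 14:10–14:55.
Earliest such window starts at 13:25.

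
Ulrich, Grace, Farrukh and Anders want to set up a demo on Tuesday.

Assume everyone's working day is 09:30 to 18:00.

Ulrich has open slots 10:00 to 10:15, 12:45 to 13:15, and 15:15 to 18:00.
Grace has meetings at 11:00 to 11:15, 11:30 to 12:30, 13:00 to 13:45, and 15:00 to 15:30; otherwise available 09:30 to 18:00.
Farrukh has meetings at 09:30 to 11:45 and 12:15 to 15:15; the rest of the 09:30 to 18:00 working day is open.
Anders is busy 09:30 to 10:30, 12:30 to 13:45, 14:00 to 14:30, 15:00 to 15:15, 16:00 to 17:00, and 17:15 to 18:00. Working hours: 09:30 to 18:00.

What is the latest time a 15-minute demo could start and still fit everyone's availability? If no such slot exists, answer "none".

17:00

Grace free within 09:30–18:00: 09:30–11:00, 11:15–11:30, 12:30–13:00, 13:45–15:00, 15:30–18:00.
Farrukh free within 09:30–18:00: 11:45–12:15, 15:15–18:00.
Anders free within 09:30–18:00: 10:30–12:30, 13:45–14:00, 14:30–15:00, 15:15–16:00, 17:00–17:15.
Ulrich ∩ Grace: 10:00–10:15, 12:45–13:00, 15:30–18:00.
Ulrich ∩ Grace ∩ Farrukh: 15:30–18:00.
Ulrich ∩ Grace ∩ Farrukh ∩ Anders: 15:30–16:00, 17:00–17:15.
Windows ≥ 15 min: 15:30–16:00, 17:00–17:15.
Latest start in the last window 17:00–17:15 is 17:15 − 15 min = 17:00.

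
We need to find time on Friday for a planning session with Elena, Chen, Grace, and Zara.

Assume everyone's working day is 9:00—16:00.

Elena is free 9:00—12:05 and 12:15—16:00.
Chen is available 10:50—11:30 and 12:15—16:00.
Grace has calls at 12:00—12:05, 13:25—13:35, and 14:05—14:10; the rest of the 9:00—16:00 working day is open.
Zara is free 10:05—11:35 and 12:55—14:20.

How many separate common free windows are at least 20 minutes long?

Grace free within 09:00–16:00: 09:00–12:00, 12:05–13:25, 13:35–14:05, 14:10–16:00.
Elena ∩ Chen: 10:50–11:30, 12:15–16:00.
Elena ∩ Chen ∩ Grace: 10:50–11:30, 12:15–13:25, 13:35–14:05, 14:10–16:00.
Elena ∩ Chen ∩ Grace ∩ Zara: 10:50–11:30, 12:55–13:25, 13:35–14:05, 14:10–14:20.
Windows ≥ 20 min: 10:50–11:30, 12:55–13:25, 13:35–14:05.
That's 3 windows.

3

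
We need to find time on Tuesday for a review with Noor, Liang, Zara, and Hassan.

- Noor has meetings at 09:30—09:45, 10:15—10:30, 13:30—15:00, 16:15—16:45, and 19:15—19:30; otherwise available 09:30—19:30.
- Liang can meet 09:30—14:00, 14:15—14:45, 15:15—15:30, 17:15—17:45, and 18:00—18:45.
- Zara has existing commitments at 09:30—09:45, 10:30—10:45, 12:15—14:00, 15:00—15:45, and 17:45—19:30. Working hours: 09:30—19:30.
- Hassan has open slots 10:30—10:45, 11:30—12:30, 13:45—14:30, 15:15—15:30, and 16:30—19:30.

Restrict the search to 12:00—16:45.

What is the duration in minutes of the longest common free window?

Noor free within 09:30–19:30: 09:45–10:15, 10:30–13:30, 15:00–16:15, 16:45–19:15.
Zara free within 09:30–19:30: 09:45–10:30, 10:45–12:15, 14:00–15:00, 15:45–17:45.
Noor ∩ Liang: 09:45–10:15, 10:30–13:30, 15:15–15:30, 17:15–17:45, 18:00–18:45.
Noor ∩ Liang ∩ Zara: 09:45–10:15, 10:45–12:15, 17:15–17:45.
Noor ∩ Liang ∩ Zara ∩ Hassan: 11:30–12:15, 17:15–17:45.
Restricted to 12:00–16:45: 12:00–12:15.
Single common window of 15 minutes.

15 minutes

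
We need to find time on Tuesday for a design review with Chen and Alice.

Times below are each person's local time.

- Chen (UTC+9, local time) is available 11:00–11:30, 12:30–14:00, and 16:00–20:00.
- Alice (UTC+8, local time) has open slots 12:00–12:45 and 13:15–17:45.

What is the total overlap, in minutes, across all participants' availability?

210 minutes

Chen → UTC: 02:00–02:30, 03:30–05:00, 07:00–11:00.
Alice → UTC: 04:00–04:45, 05:15–09:45.
Chen ∩ Alice: 04:00–04:45, 07:00–09:45.
Total common minutes: 45 + 165 = 210.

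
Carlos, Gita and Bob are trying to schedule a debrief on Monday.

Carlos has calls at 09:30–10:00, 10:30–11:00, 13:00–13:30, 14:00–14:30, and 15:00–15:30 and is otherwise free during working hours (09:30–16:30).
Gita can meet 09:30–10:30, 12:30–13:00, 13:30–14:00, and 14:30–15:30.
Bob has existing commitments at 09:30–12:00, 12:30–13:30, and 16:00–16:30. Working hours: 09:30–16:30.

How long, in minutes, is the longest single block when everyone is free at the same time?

30 minutes

Carlos free within 09:30–16:30: 10:00–10:30, 11:00–13:00, 13:30–14:00, 14:30–15:00, 15:30–16:30.
Bob free within 09:30–16:30: 12:00–12:30, 13:30–16:00.
Carlos ∩ Gita: 10:00–10:30, 12:30–13:00, 13:30–14:00, 14:30–15:00.
Carlos ∩ Gita ∩ Bob: 13:30–14:00, 14:30–15:00.
Common window lengths: 30, 30 min; longest is 30.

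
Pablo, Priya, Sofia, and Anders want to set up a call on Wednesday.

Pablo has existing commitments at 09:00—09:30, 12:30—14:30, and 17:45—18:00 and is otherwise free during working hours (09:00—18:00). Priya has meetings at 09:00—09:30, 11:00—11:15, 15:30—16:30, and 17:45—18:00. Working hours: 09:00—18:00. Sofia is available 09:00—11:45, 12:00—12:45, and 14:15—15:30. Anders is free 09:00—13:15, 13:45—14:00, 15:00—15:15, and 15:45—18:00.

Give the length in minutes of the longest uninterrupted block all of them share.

Pablo free within 09:00–18:00: 09:30–12:30, 14:30–17:45.
Priya free within 09:00–18:00: 09:30–11:00, 11:15–15:30, 16:30–17:45.
Pablo ∩ Priya: 09:30–11:00, 11:15–12:30, 14:30–15:30, 16:30–17:45.
Pablo ∩ Priya ∩ Sofia: 09:30–11:00, 11:15–11:45, 12:00–12:30, 14:30–15:30.
Pablo ∩ Priya ∩ Sofia ∩ Anders: 09:30–11:00, 11:15–11:45, 12:00–12:30, 15:00–15:15.
Common window lengths: 90, 30, 30, 15 min; longest is 90.

90 minutes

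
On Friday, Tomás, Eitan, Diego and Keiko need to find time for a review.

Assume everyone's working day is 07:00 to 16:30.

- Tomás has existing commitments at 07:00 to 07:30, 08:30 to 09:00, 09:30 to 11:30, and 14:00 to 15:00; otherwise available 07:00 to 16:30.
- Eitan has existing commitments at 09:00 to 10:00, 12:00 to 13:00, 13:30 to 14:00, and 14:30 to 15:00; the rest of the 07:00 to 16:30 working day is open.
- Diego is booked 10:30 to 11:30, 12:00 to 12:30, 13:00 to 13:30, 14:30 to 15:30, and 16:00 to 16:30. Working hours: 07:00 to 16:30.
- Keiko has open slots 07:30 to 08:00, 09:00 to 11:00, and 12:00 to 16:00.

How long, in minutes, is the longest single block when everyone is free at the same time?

Tomás free within 07:00–16:30: 07:30–08:30, 09:00–09:30, 11:30–14:00, 15:00–16:30.
Eitan free within 07:00–16:30: 07:00–09:00, 10:00–12:00, 13:00–13:30, 14:00–14:30, 15:00–16:30.
Diego free within 07:00–16:30: 07:00–10:30, 11:30–12:00, 12:30–13:00, 13:30–14:30, 15:30–16:00.
Tomás ∩ Eitan: 07:30–08:30, 11:30–12:00, 13:00–13:30, 15:00–16:30.
Tomás ∩ Eitan ∩ Diego: 07:30–08:30, 11:30–12:00, 15:30–16:00.
Tomás ∩ Eitan ∩ Diego ∩ Keiko: 07:30–08:00, 15:30–16:00.
Common window lengths: 30, 30 min; longest is 30.

30 minutes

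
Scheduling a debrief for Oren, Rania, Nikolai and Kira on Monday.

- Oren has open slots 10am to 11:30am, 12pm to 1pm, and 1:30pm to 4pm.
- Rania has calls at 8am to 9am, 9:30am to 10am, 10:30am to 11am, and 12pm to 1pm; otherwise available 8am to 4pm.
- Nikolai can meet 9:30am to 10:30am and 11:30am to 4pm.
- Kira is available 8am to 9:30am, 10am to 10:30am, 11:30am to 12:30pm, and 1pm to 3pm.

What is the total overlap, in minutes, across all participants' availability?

120 minutes

Rania free within 08:00–16:00: 09:00–09:30, 10:00–10:30, 11:00–12:00, 13:00–16:00.
Oren ∩ Rania: 10:00–10:30, 11:00–11:30, 13:30–16:00.
Oren ∩ Rania ∩ Nikolai: 10:00–10:30, 13:30–16:00.
Oren ∩ Rania ∩ Nikolai ∩ Kira: 10:00–10:30, 13:30–15:00.
Total common minutes: 30 + 90 = 120.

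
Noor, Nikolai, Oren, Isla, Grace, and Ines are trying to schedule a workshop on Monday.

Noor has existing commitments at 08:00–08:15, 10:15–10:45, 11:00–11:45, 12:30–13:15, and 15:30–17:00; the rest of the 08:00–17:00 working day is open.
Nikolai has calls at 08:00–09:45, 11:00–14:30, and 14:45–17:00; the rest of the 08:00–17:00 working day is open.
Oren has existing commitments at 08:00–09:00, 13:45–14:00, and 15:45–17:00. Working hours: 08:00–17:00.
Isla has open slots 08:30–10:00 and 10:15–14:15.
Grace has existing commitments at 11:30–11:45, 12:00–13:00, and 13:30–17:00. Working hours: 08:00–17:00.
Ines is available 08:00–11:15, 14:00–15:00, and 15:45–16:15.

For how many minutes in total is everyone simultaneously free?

30 minutes

Noor free within 08:00–17:00: 08:15–10:15, 10:45–11:00, 11:45–12:30, 13:15–15:30.
Nikolai free within 08:00–17:00: 09:45–11:00, 14:30–14:45.
Oren free within 08:00–17:00: 09:00–13:45, 14:00–15:45.
Grace free within 08:00–17:00: 08:00–11:30, 11:45–12:00, 13:00–13:30.
Noor ∩ Nikolai: 09:45–10:15, 10:45–11:00, 14:30–14:45.
Noor ∩ Nikolai ∩ Oren: 09:45–10:15, 10:45–11:00, 14:30–14:45.
Noor ∩ Nikolai ∩ Oren ∩ Isla: 09:45–10:00, 10:45–11:00.
Noor ∩ Nikolai ∩ Oren ∩ Isla ∩ Grace: 09:45–10:00, 10:45–11:00.
Noor ∩ Nikolai ∩ Oren ∩ Isla ∩ Grace ∩ Ines: 09:45–10:00, 10:45–11:00.
Total common minutes: 15 + 15 = 30.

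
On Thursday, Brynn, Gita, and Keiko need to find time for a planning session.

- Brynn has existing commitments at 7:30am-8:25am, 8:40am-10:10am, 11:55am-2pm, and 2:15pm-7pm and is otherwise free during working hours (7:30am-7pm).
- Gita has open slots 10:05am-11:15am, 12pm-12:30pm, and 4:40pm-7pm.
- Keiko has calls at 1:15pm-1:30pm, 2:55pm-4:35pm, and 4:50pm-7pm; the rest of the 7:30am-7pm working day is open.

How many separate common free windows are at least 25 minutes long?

1

Brynn free within 07:30–19:00: 08:25–08:40, 10:10–11:55, 14:00–14:15.
Keiko free within 07:30–19:00: 07:30–13:15, 13:30–14:55, 16:35–16:50.
Brynn ∩ Gita: 10:10–11:15.
Brynn ∩ Gita ∩ Keiko: 10:10–11:15.
Windows ≥ 25 min: 10:10–11:15.
That's 1 window.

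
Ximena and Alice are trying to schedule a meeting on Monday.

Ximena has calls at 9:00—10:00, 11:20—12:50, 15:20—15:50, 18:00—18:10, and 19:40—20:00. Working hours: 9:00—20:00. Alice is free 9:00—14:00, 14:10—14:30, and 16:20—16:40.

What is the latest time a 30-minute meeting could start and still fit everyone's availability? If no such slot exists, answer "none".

Ximena free within 09:00–20:00: 10:00–11:20, 12:50–15:20, 15:50–18:00, 18:10–19:40.
Ximena ∩ Alice: 10:00–11:20, 12:50–14:00, 14:10–14:30, 16:20–16:40.
Windows ≥ 30 min: 10:00–11:20, 12:50–14:00.
Latest start in the last window 12:50–14:00 is 14:00 − 30 min = 13:30.

13:30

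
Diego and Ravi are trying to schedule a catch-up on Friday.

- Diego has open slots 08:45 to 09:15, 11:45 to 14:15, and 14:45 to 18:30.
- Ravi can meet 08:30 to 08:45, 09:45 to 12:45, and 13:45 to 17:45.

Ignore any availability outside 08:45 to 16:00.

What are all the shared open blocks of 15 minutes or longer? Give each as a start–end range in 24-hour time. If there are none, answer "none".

Diego ∩ Ravi: 11:45–12:45, 13:45–14:15, 14:45–17:45.
Restricted to 08:45–16:00: 11:45–12:45, 13:45–14:15, 14:45–16:00.
Windows ≥ 15 min: 11:45–12:45, 13:45–14:15, 14:45–16:00.

11:45–12:45, 13:45–14:15, 14:45–16:00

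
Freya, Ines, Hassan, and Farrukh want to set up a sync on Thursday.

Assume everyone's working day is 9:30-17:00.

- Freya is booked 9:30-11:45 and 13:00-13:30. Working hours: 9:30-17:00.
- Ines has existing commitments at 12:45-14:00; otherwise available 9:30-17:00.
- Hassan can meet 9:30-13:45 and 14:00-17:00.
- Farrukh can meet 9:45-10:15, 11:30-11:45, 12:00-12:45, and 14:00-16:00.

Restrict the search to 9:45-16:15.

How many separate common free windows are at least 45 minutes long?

Freya free within 09:30–17:00: 11:45–13:00, 13:30–17:00.
Ines free within 09:30–17:00: 09:30–12:45, 14:00–17:00.
Freya ∩ Ines: 11:45–12:45, 14:00–17:00.
Freya ∩ Ines ∩ Hassan: 11:45–12:45, 14:00–17:00.
Freya ∩ Ines ∩ Hassan ∩ Farrukh: 12:00–12:45, 14:00–16:00.
Restricted to 09:45–16:15: 12:00–12:45, 14:00–16:00.
Windows ≥ 45 min: 12:00–12:45, 14:00–16:00.
That's 2 windows.

2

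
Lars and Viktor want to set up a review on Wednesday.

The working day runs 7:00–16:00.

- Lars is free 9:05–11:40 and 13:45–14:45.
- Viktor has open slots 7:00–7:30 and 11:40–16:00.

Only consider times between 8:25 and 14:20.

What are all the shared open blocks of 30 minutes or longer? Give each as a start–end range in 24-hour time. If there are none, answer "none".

Lars ∩ Viktor: 13:45–14:45.
Restricted to 08:25–14:20: 13:45–14:20.
Windows ≥ 30 min: 13:45–14:20.

13:45–14:20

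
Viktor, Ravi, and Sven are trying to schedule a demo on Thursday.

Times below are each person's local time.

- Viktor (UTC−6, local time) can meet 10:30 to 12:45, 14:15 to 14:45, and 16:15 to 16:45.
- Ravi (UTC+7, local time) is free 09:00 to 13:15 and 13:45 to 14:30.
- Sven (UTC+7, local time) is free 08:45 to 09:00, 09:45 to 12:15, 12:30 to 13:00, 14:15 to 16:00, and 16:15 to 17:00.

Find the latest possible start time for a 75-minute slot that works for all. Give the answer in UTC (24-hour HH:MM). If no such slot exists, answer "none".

Viktor → UTC: 16:30–18:45, 20:15–20:45, 22:15–22:45.
Ravi → UTC: 02:00–06:15, 06:45–07:30.
Sven → UTC: 01:45–02:00, 02:45–05:15, 05:30–06:00, 07:15–09:00, 09:15–10:00.
Viktor ∩ Ravi: (none).
Viktor ∩ Ravi ∩ Sven: (none).
Windows ≥ 75 min: (none).

none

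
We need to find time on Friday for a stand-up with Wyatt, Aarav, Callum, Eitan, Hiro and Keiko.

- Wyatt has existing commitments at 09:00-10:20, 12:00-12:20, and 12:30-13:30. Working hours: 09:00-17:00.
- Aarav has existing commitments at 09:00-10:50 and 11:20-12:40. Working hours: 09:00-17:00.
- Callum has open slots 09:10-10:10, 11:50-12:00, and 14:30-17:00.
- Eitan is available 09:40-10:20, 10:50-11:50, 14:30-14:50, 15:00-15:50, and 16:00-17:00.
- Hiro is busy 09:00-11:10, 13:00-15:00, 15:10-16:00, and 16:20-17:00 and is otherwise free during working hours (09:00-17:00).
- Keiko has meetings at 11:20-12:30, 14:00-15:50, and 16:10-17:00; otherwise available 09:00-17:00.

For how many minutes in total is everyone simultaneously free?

10 minutes

Wyatt free within 09:00–17:00: 10:20–12:00, 12:20–12:30, 13:30–17:00.
Aarav free within 09:00–17:00: 10:50–11:20, 12:40–17:00.
Hiro free within 09:00–17:00: 11:10–13:00, 15:00–15:10, 16:00–16:20.
Keiko free within 09:00–17:00: 09:00–11:20, 12:30–14:00, 15:50–16:10.
Wyatt ∩ Aarav: 10:50–11:20, 13:30–17:00.
Wyatt ∩ Aarav ∩ Callum: 14:30–17:00.
Wyatt ∩ Aarav ∩ Callum ∩ Eitan: 14:30–14:50, 15:00–15:50, 16:00–17:00.
Wyatt ∩ Aarav ∩ Callum ∩ Eitan ∩ Hiro: 15:00–15:10, 16:00–16:20.
Wyatt ∩ Aarav ∩ Callum ∩ Eitan ∩ Hiro ∩ Keiko: 16:00–16:10.
Total common minutes: 10.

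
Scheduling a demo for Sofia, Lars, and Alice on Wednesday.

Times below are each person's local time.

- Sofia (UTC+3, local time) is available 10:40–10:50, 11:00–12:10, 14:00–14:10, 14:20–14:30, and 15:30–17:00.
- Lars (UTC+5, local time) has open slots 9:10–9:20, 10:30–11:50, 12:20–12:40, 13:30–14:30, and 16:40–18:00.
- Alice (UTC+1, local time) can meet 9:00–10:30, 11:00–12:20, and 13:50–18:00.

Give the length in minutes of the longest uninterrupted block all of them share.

Sofia → UTC: 07:40–07:50, 08:00–09:10, 11:00–11:10, 11:20–11:30, 12:30–14:00.
Lars → UTC: 04:10–04:20, 05:30–06:50, 07:20–07:40, 08:30–09:30, 11:40–13:00.
Alice → UTC: 08:00–09:30, 10:00–11:20, 12:50–17:00.
Sofia ∩ Lars: 08:30–09:10, 12:30–13:00.
Sofia ∩ Lars ∩ Alice: 08:30–09:10, 12:50–13:00.
Common window lengths: 40, 10 min; longest is 40.

40 minutes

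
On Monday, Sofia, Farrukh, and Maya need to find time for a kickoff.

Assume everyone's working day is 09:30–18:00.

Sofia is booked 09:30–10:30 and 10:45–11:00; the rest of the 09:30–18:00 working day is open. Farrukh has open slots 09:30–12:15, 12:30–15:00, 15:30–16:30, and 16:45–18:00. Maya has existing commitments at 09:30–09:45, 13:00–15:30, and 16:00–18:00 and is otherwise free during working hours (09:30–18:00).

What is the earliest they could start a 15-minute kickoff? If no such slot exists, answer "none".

10:30

Sofia free within 09:30–18:00: 10:30–10:45, 11:00–18:00.
Maya free within 09:30–18:00: 09:45–13:00, 15:30–16:00.
Sofia ∩ Farrukh: 10:30–10:45, 11:00–12:15, 12:30–15:00, 15:30–16:30, 16:45–18:00.
Sofia ∩ Farrukh ∩ Maya: 10:30–10:45, 11:00–12:15, 12:30–13:00, 15:30–16:00.
Windows ≥ 15 min: 10:30–10:45, 11:00–12:15, 12:30–13:00, 15:30–16:00.
Earliest such window starts at 10:30.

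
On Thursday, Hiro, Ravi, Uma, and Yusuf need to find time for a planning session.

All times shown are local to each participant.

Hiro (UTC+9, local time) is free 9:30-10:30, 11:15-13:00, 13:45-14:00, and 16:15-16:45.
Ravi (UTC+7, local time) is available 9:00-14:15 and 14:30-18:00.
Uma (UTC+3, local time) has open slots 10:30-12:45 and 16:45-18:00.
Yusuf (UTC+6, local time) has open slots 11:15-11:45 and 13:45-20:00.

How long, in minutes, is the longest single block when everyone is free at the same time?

0 minutes

Hiro → UTC: 00:30–01:30, 02:15–04:00, 04:45–05:00, 07:15–07:45.
Ravi → UTC: 02:00–07:15, 07:30–11:00.
Uma → UTC: 07:30–09:45, 13:45–15:00.
Yusuf → UTC: 05:15–05:45, 07:45–14:00.
Hiro ∩ Ravi: 02:15–04:00, 04:45–05:00, 07:30–07:45.
Hiro ∩ Ravi ∩ Uma: 07:30–07:45.
Hiro ∩ Ravi ∩ Uma ∩ Yusuf: (none).
No common window.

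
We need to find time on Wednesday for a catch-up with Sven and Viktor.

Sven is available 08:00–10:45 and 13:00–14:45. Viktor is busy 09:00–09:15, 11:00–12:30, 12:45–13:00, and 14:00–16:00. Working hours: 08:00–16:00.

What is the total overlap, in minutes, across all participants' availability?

210 minutes

Viktor free within 08:00–16:00: 08:00–09:00, 09:15–11:00, 12:30–12:45, 13:00–14:00.
Sven ∩ Viktor: 08:00–09:00, 09:15–10:45, 13:00–14:00.
Total common minutes: 60 + 90 + 60 = 210.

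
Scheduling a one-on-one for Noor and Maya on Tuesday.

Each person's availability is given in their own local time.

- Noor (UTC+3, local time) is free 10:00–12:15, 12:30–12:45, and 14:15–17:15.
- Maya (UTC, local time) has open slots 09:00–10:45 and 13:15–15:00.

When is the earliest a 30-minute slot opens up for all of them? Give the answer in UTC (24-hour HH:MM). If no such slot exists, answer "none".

Noor → UTC: 07:00–09:15, 09:30–09:45, 11:15–14:15.
Maya → UTC: 09:00–10:45, 13:15–15:00.
Noor ∩ Maya: 09:00–09:15, 09:30–09:45, 13:15–14:15.
Windows ≥ 30 min: 13:15–14:15.
Earliest such window starts at 13:15.

13:15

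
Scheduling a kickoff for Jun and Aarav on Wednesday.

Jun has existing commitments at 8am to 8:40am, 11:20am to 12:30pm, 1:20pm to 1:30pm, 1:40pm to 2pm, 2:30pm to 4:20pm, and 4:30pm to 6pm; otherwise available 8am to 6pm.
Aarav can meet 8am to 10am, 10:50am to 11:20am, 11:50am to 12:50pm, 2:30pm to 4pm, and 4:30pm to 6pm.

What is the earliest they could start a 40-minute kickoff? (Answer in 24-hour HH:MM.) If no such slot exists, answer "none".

Jun free within 08:00–18:00: 08:40–11:20, 12:30–13:20, 13:30–13:40, 14:00–14:30, 16:20–16:30.
Jun ∩ Aarav: 08:40–10:00, 10:50–11:20, 12:30–12:50.
Windows ≥ 40 min: 08:40–10:00.
Earliest such window starts at 08:40.

08:40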